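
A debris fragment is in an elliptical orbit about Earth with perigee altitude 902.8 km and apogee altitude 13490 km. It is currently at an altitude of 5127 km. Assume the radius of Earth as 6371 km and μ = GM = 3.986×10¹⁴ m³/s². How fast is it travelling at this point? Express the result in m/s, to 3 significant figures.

r_p = 6371 + 902.8 = 7273.8 km = 7.2738×10⁶ m.
r_a = 6371 + 13490 = 19861 km = 1.9861×10⁷ m.
r = 6371 + 5127 = 11498 km = 1.150×10⁷ m.
Semi-major axis a = (r_p + r_a)/2 = 13567 km = 1.357×10⁷ m.
Vis-viva: v² = μ(2/r − 1/a) = 3.986×10¹⁴ × (1.739×10⁻⁷ − 7.371×10⁻⁸) = 3.995×10⁷ m²/s².
v = 6321 m/s.

v ≈ 6320 m/s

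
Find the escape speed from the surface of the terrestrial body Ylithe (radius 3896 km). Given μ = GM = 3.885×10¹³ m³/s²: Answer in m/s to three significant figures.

v_esc ≈ 4470 m/s

r = R = 3.896×10⁶ m.
Escape speed v_esc = √(2μ/r) = √(2 × 3.885×10¹³ / 3.896×10⁶) = √(1.994×10⁷) = 4466 m/s.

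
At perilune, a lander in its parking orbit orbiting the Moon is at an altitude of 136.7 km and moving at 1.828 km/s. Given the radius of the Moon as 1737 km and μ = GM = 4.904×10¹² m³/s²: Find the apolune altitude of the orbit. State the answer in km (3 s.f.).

apolune altitude ≈ 1570 km

r_p = 1737 + 136.7 = 1873.7 km = 1.874×10⁶ m.
Specific energy ε = v²/2 − μ/r = -9.465×10⁵ J/kg, so a = −μ/(2ε) = 2.591×10⁶ m.
The apsides satisfy r_p + r_a = 2a, so the apolune radius is 2a − r_p = 3.308×10⁶ m = 3307.6 km.
Apolune altitude = 3307.6 − 1737 = 1570.6 km.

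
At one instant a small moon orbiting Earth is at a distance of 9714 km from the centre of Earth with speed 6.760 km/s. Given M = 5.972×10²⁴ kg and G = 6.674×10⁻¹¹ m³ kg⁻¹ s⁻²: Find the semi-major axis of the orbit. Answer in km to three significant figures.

a ≈ 11000 km

μ = GM = 6.674×10⁻¹¹ × 5.972×10²⁴ = 3.986×10¹⁴ m³/s².
r = 9.714×10⁶ m.
Specific orbital energy ε = v²/2 − μ/r = (6760)²/2 − 3.986×10¹⁴/9.714×10⁶ = -1.818×10⁷ J/kg.
Since ε = −μ/(2a), a = −μ/(2ε) = 1.096×10⁷ m = 10961 km.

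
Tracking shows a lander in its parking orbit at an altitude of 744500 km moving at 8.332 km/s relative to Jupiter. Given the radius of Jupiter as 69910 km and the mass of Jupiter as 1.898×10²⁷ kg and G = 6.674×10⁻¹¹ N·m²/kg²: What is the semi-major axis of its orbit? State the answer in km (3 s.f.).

μ = GM = 6.674×10⁻¹¹ × 1.898×10²⁷ = 1.267×10¹⁷ m³/s².
r = 69910 + 744500 = 8.1441×10⁵ km = 8.144×10⁸ m.
Vis-viva rearranged: 1/a = 2/r − v²/μ = 2.456×10⁻⁹ − 5.480×10⁻¹⁰ = 1.908×10⁻⁹ m⁻¹.
a = 5.242×10⁸ m = 5.2419×10⁵ km.

a ≈ 5.24×10⁵ km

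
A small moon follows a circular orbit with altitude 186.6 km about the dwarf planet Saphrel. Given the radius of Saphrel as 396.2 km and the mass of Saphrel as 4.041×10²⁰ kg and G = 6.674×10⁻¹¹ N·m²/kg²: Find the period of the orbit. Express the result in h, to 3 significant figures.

μ = GM = 6.674×10⁻¹¹ × 4.041×10²⁰ = 2.697×10¹⁰ m³/s².
r = 396.2 + 186.6 = 582.80 km = 5.8280×10⁵ m.
Kepler's third law: T = 2π√(r³/μ) = 2π√((5.828×10⁵)³ / 2.697×10¹⁰).
r³/μ = 7.340×10⁶ s², so T = 2π × 2.709×10³ = 1.702×10⁴ s.
Converting: 1.702×10⁴ s ÷ 3600 = 4.728 h.

T ≈ 4.73 h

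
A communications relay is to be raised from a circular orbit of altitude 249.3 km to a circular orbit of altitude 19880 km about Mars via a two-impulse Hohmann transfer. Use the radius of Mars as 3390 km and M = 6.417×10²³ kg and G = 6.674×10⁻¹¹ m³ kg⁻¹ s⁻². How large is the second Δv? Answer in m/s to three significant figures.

μ = GM = 6.674×10⁻¹¹ × 6.417×10²³ = 4.283×10¹³ m³/s².
r₁ = 3390 + 249.3 = 3639.3 km = 3.6393×10⁶ m.
r₂ = 3390 + 19880 = 23270 km = 2.3270×10⁷ m.
Transfer ellipse a_t = (r₁ + r₂)/2 = 1.345×10⁷ m.
At r₁: circular v_c1 = √(μ/r₁) = 3430 m/s; transfer-periapsis v_p = √[μ(2/r₁ − 1/a_t)] = 4511 m/s.
At r₂: circular v_c2 = √(μ/r₂) = 1357 m/s; transfer-apoapsis v_a = √[μ(2/r₂ − 1/a_t)] = 705.6 m/s.
Δv₂ = v_c2 − v_a = 651.1 m/s.

Δv ≈ 651 m/s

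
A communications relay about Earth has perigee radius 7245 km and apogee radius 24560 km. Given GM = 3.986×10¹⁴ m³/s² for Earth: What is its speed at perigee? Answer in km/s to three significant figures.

Semi-major axis a = (r_p + r_a)/2 = 15902 km = 1.590×10⁷ m.
Vis-viva: v² = μ(2/r − 1/a) = 3.986×10¹⁴ × (2.761×10⁻⁷ − 6.288×10⁻⁸) = 8.497×10⁷ m²/s².
v = 9218 m/s = 9.218 km/s.

v ≈ 9.22 km/s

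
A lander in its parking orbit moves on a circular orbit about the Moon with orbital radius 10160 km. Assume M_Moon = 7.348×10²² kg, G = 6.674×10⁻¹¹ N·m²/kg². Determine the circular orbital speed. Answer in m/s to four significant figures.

v ≈ 694.8 m/s

μ = GM = 6.674×10⁻¹¹ × 7.348×10²² = 4.904×10¹² m³/s².
r = 10160 km = 1.016×10⁷ m.
For a circular orbit v = √(μ/r) = √(4.904×10¹² / 1.016×10⁷) = √(4.827×10⁵) = 694.8 m/s.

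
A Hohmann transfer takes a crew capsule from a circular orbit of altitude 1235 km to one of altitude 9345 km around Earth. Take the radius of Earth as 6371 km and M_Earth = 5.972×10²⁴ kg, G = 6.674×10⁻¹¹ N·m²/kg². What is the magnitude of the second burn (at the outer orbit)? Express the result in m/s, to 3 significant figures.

Δv ≈ 969 m/s

μ = GM = 6.674×10⁻¹¹ × 5.972×10²⁴ = 3.986×10¹⁴ m³/s².
r₁ = 6371 + 1235 = 7606.0 km = 7.6060×10⁶ m.
r₂ = 6371 + 9345 = 15716 km = 1.5716×10⁷ m.
Transfer ellipse a_t = (r₁ + r₂)/2 = 1.166×10⁷ m.
At r₁: circular v_c1 = √(μ/r₁) = 7239 m/s; transfer-perigee v_p = √[μ(2/r₁ − 1/a_t)] = 8404 m/s.
At r₂: circular v_c2 = √(μ/r₂) = 5036 m/s; transfer-apogee v_a = √[μ(2/r₂ − 1/a_t)] = 4067 m/s.
Δv₂ = v_c2 − v_a = 968.8 m/s.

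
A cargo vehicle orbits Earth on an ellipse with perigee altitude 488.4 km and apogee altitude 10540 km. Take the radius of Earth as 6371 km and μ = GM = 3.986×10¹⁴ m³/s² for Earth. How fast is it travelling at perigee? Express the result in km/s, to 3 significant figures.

v ≈ 9.09 km/s

r_p = 6371 + 488.4 = 6859.4 km = 6.8594×10⁶ m.
r_a = 6371 + 10540 = 16911 km = 1.6911×10⁷ m.
Semi-major axis a = (r_p + r_a)/2 = 11885 km = 1.189×10⁷ m.
Vis-viva: v² = μ(2/r − 1/a) = 3.986×10¹⁴ × (2.916×10⁻⁷ − 8.414×10⁻⁸) = 8.268×10⁷ m²/s².
v = 9093 m/s = 9.093 km/s.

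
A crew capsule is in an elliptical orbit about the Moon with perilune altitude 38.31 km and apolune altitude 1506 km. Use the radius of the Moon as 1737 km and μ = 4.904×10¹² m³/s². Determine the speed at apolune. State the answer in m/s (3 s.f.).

v ≈ 1030 m/s

r_p = 1737 + 38.31 = 1775.3 km = 1.7753×10⁶ m.
r_a = 1737 + 1506 = 3243.0 km = 3.2430×10⁶ m.
Semi-major axis a = (r_p + r_a)/2 = 2509.2 km = 2.509×10⁶ m.
Vis-viva: v² = μ(2/r − 1/a) = 4.904×10¹² × (6.167×10⁻⁷ − 3.985×10⁻⁷) = 1.070×10⁶ m²/s².
v = 1034 m/s.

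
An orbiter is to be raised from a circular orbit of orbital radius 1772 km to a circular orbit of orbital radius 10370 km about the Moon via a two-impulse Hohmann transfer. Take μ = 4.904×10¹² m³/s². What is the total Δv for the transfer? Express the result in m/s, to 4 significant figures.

Δv_total ≈ 826.8 m/s

r₁ = 1772 km = 1.772×10⁶ m.
r₂ = 10370 km = 1.037×10⁷ m.
Transfer ellipse a_t = (r₁ + r₂)/2 = 6.071×10⁶ m.
At r₁: circular v_c1 = √(μ/r₁) = 1664 m/s; transfer-perilune v_p = √[μ(2/r₁ − 1/a_t)] = 2174 m/s.
Δv₁ = v_p − v_c1 = 510.6 m/s.
At r₂: circular v_c2 = √(μ/r₂) = 687.7 m/s; transfer-apolune v_a = √[μ(2/r₂ − 1/a_t)] = 371.5 m/s.
Δv₂ = v_c2 − v_a = 316.2 m/s.
Total Δv = Δv₁ + Δv₂ = 826.8 m/s.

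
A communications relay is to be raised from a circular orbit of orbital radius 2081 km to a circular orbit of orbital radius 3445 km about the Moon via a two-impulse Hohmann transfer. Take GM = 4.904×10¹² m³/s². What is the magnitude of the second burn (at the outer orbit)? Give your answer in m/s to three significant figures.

r₁ = 2081 km = 2.081×10⁶ m.
r₂ = 3445 km = 3.445×10⁶ m.
Transfer ellipse a_t = (r₁ + r₂)/2 = 2.763×10⁶ m.
At r₁: circular v_c1 = √(μ/r₁) = 1535 m/s; transfer-perilune v_p = √[μ(2/r₁ − 1/a_t)] = 1714 m/s.
At r₂: circular v_c2 = √(μ/r₂) = 1193 m/s; transfer-apolune v_a = √[μ(2/r₂ − 1/a_t)] = 1035 m/s.
Δv₂ = v_c2 − v_a = 157.7 m/s.

Δv ≈ 158 m/s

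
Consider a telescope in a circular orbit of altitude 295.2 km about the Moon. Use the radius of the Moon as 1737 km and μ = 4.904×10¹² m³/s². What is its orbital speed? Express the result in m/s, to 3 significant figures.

v ≈ 1550 m/s

r = 1737 + 295.2 = 2032.2 km = 2.0322×10⁶ m.
For a circular orbit v = √(μ/r) = √(4.904×10¹² / 2.032×10⁶) = √(2.413×10⁶) = 1553 m/s.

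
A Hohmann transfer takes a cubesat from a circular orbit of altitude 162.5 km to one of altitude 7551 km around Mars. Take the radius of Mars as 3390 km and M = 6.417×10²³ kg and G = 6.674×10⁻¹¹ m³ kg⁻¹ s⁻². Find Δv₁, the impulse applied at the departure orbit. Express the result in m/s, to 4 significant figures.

μ = GM = 6.674×10⁻¹¹ × 6.417×10²³ = 4.283×10¹³ m³/s².
r₁ = 3390 + 162.5 = 3552.5 km = 3.5525×10⁶ m.
r₂ = 3390 + 7551 = 10941 km = 1.0941×10⁷ m.
Transfer ellipse a_t = (r₁ + r₂)/2 = 7.247×10⁶ m.
At r₁: circular v_c1 = √(μ/r₁) = 3472 m/s; transfer-periapsis v_p = √[μ(2/r₁ − 1/a_t)] = 4266 m/s.
Δv₁ = v_p − v_c1 = 794.2 m/s.

Δv ≈ 794.2 m/s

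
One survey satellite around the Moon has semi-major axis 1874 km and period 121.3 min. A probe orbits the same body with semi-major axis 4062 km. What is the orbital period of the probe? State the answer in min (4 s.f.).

T₂ ≈ 387.1 min

Kepler's third law: T² ∝ a³, so T₂ = T₁ (a₂/a₁)^(3/2).
a₂/a₁ = 2.168, (a₂/a₁)^(3/2) = 3.191.
T₂ = 121.3 × 3.191 = 387.1 min.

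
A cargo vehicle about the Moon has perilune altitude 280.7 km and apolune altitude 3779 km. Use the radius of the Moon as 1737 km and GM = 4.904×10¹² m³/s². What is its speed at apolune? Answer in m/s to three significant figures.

r_p = 1737 + 280.7 = 2017.7 km = 2.0177×10⁶ m.
r_a = 1737 + 3779 = 5516.0 km = 5.5160×10⁶ m.
Semi-major axis a = (r_p + r_a)/2 = 3766.8 km = 3.767×10⁶ m.
Vis-viva: v² = μ(2/r − 1/a) = 4.904×10¹² × (3.626×10⁻⁷ − 2.655×10⁻⁷) = 4.762×10⁵ m²/s².
v = 690.1 m/s.

v ≈ 690 m/s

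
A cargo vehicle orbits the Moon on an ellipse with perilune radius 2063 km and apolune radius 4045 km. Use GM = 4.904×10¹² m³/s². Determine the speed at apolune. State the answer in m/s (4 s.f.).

Semi-major axis a = (r_p + r_a)/2 = 3054.0 km = 3.054×10⁶ m.
Vis-viva: v² = μ(2/r − 1/a) = 4.904×10¹² × (4.944×10⁻⁷ − 3.274×10⁻⁷) = 8.190×10⁵ m²/s².
v = 905.0 m/s.

v ≈ 905.0 m/s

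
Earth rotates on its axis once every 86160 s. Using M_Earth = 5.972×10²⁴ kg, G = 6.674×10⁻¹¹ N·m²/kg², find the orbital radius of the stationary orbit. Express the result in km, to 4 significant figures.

μ = GM = 6.674×10⁻¹¹ × 5.972×10²⁴ = 3.986×10¹⁴ m³/s².
A synchronous orbit has period T, so by Kepler's third law a = (μT²/4π²)^(1/3).
μT²/4π² = 3.986×10¹⁴ × (8.616×10⁴)² / 39.48 = 7.495×10²² m³.
a = 4.216×10⁷ m = 42162 km.

r_sync ≈ 42160 km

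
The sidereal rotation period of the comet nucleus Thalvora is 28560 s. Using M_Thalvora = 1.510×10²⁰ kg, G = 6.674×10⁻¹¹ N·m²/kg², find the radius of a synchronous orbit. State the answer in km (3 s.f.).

r_sync ≈ 593 km

μ = GM = 6.674×10⁻¹¹ × 1.510×10²⁰ = 1.008×10¹⁰ m³/s².
A synchronous orbit has period T, so by Kepler's third law a = (μT²/4π²)^(1/3).
μT²/4π² = 1.008×10¹⁰ × (2.856×10⁴)² / 39.48 = 2.082×10¹⁷ m³.
a = 5.927×10⁵ m = 592.71 km.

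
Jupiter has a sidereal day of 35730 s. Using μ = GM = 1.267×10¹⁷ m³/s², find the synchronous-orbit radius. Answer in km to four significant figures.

r_sync ≈ 1.600×10⁵ km

A synchronous orbit has period T, so by Kepler's third law a = (μT²/4π²)^(1/3).
μT²/4π² = 1.267×10¹⁷ × (3.573×10⁴)² / 39.48 = 4.097×10²⁴ m³.
a = 1.600×10⁸ m = 1.6002×10⁵ km.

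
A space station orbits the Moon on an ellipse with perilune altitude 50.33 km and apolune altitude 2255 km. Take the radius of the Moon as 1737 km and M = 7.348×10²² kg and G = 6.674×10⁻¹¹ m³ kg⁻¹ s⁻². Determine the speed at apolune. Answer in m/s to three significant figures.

v ≈ 872 m/s

μ = GM = 6.674×10⁻¹¹ × 7.348×10²² = 4.904×10¹² m³/s².
r_p = 1737 + 50.33 = 1787.3 km = 1.7873×10⁶ m.
r_a = 1737 + 2255 = 3992.0 km = 3.9920×10⁶ m.
Semi-major axis a = (r_p + r_a)/2 = 2889.7 km = 2.890×10⁶ m.
Vis-viva: v² = μ(2/r − 1/a) = 4.904×10¹² × (5.010×10⁻⁷ − 3.461×10⁻⁷) = 7.598×10⁵ m²/s².
v = 871.7 m/s.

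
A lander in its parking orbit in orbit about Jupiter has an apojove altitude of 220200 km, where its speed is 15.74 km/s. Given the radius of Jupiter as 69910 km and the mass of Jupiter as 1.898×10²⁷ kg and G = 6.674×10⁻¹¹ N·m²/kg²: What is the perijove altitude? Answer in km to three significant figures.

perijove altitude ≈ 45000 km

μ = GM = 6.674×10⁻¹¹ × 1.898×10²⁷ = 1.267×10¹⁷ m³/s².
r_a = 69910 + 220200 = 2.9011×10⁵ km = 2.901×10⁸ m.
Specific energy ε = v²/2 − μ/r = -3.128×10⁸ J/kg, so a = −μ/(2ε) = 2.025×10⁸ m.
The apsides satisfy r_p + r_a = 2a, so the perijove radius is 2a − r_a = 1.149×10⁸ m = 1.1490×10⁵ km.
Perijove altitude = 1.1490×10⁵ − 69910 = 44992 km.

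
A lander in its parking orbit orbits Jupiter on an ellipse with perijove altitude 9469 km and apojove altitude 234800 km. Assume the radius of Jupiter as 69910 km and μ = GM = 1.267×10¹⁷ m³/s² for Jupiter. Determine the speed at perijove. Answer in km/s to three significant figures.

r_p = 69910 + 9469 = 79379 km = 7.9379×10⁷ m.
r_a = 69910 + 234800 = 304710 km = 3.0471×10⁸ m.
Semi-major axis a = (r_p + r_a)/2 = 1.9204×10⁵ km = 1.920×10⁸ m.
Vis-viva: v² = μ(2/r − 1/a) = 1.267×10¹⁷ × (2.520×10⁻⁸ − 5.207×10⁻⁹) = 2.533×10⁹ m²/s².
v = 50320 m/s = 50.32 km/s.

v ≈ 50.3 km/s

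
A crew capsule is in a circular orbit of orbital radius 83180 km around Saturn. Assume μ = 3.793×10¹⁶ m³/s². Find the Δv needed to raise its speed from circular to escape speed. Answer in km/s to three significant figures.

r = 83180 km = 8.318×10⁷ m.
Circular speed v_c = √(μ/r) = 21350 m/s.
Escape speed v_esc = √(2μ/r) = √2 × v_c = 30200 m/s.
Δv = v_esc − v_c = 8845 m/s = 8.845 km/s.

Δv ≈ 8.85 km/s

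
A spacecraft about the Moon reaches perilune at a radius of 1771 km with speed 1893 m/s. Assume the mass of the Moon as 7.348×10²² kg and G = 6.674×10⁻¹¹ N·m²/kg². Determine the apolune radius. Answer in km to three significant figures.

μ = GM = 6.674×10⁻¹¹ × 7.348×10²² = 4.904×10¹² m³/s².
r_p = 1.771×10⁶ m.
Specific energy ε = v²/2 − μ/r = -9.774×10⁵ J/kg, so a = −μ/(2ε) = 2.509×10⁶ m.
The apsides satisfy r_p + r_a = 2a, so the apolune radius is 2a − r_p = 3.247×10⁶ m = 3246.6 km.

apolune radius ≈ 3250 km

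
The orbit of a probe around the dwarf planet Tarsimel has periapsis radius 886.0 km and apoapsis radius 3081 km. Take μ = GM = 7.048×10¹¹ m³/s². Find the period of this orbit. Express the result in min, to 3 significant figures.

Semi-major axis a = (r_p + r_a)/2 = (886.00 + 3081.0)/2 = 1983.5 km = 1.984×10⁶ m.
By Kepler's third law T = 2π√(a³/μ) = 2π × 3.327×10³ = 2.091×10⁴ s.
= 348.5 min.

T ≈ 348 min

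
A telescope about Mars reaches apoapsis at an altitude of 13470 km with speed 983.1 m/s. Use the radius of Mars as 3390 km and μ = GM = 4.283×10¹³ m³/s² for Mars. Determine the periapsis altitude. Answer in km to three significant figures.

periapsis altitude ≈ 571 km

r_a = 3390 + 13470 = 16860 km = 1.686×10⁷ m.
Specific energy ε = v²/2 − μ/r = -2.057×10⁶ J/kg, so a = −μ/(2ε) = 1.041×10⁷ m.
The apsides satisfy r_p + r_a = 2a, so the periapsis radius is 2a − r_a = 3.961×10⁶ m = 3960.7 km.
Periapsis altitude = 3960.7 − 3390 = 570.68 km.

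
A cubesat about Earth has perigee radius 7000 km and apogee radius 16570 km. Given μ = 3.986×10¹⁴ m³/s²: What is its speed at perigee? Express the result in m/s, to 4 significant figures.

Semi-major axis a = (r_p + r_a)/2 = 11785 km = 1.178×10⁷ m.
Vis-viva: v² = μ(2/r − 1/a) = 3.986×10¹⁴ × (2.857×10⁻⁷ − 8.485×10⁻⁸) = 8.006×10⁷ m²/s².
v = 8948 m/s.

v ≈ 8948 m/s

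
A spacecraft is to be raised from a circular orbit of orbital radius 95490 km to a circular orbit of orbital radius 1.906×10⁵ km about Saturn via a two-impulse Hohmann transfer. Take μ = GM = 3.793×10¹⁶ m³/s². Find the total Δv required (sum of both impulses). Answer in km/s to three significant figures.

r₁ = 95490 km = 9.549×10⁷ m.
r₂ = 1.906×10⁵ km = 1.906×10⁸ m.
Transfer ellipse a_t = (r₁ + r₂)/2 = 1.430×10⁸ m.
At r₁: circular v_c1 = √(μ/r₁) = 19930 m/s; transfer-perikrone v_p = √[μ(2/r₁ − 1/a_t)] = 23010 m/s.
Δv₁ = v_p − v_c1 = 3076 m/s.
At r₂: circular v_c2 = √(μ/r₂) = 14110 m/s; transfer-apokrone v_a = √[μ(2/r₂ − 1/a_t)] = 11530 m/s.
Δv₂ = v_c2 − v_a = 2581 m/s.
Total Δv = Δv₁ + Δv₂ = 5657 m/s = 5.657 km/s.

Δv_total ≈ 5.66 km/s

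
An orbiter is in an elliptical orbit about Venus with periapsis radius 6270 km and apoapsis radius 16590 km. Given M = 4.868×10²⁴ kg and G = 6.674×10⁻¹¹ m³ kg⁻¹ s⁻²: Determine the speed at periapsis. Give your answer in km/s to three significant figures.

μ = GM = 6.674×10⁻¹¹ × 4.868×10²⁴ = 3.249×10¹⁴ m³/s².
Semi-major axis a = (r_p + r_a)/2 = 11430 km = 1.143×10⁷ m.
Vis-viva: v² = μ(2/r − 1/a) = 3.249×10¹⁴ × (3.190×10⁻⁷ − 8.749×10⁻⁸) = 7.521×10⁷ m²/s².
v = 8672 m/s = 8.672 km/s.

v ≈ 8.67 km/s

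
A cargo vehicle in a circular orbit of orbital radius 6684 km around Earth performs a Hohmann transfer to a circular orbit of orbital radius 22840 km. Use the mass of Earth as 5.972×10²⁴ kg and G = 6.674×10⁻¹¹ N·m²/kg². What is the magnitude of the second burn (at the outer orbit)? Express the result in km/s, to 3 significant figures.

Δv ≈ 1.37 km/s

μ = GM = 6.674×10⁻¹¹ × 5.972×10²⁴ = 3.986×10¹⁴ m³/s².
r₁ = 6684 km = 6.684×10⁶ m.
r₂ = 22840 km = 2.284×10⁷ m.
Transfer ellipse a_t = (r₁ + r₂)/2 = 1.476×10⁷ m.
At r₁: circular v_c1 = √(μ/r₁) = 7722 m/s; transfer-perigee v_p = √[μ(2/r₁ − 1/a_t)] = 9605 m/s.
At r₂: circular v_c2 = √(μ/r₂) = 4177 m/s; transfer-apogee v_a = √[μ(2/r₂ − 1/a_t)] = 2811 m/s.
Δv₂ = v_c2 − v_a = 1366 m/s.
= 1.366 km/s.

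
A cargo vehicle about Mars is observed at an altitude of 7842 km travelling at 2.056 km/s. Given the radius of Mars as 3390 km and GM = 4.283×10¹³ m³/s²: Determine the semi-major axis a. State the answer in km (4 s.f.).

a ≈ 12600 km

r = 3390 + 7842 = 11232 km = 1.123×10⁷ m.
Vis-viva rearranged: 1/a = 2/r − v²/μ = 1.781×10⁻⁷ − 9.870×10⁻⁸ = 7.937×10⁻⁸ m⁻¹.
a = 1.260×10⁷ m = 12600 km.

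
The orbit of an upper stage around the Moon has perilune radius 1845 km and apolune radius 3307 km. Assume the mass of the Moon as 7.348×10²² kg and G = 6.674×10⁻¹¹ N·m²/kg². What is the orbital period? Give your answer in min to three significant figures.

μ = GM = 6.674×10⁻¹¹ × 7.348×10²² = 4.904×10¹² m³/s².
Semi-major axis a = (r_p + r_a)/2 = (1845.0 + 3307.0)/2 = 2576.0 km = 2.576×10⁶ m.
By Kepler's third law T = 2π√(a³/μ) = 2π × 1.867×10³ = 1.173×10⁴ s.
= 195.5 min.

T ≈ 196 min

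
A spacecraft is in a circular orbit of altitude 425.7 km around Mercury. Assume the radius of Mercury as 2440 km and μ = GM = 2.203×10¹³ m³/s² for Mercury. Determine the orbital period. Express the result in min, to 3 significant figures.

r = 2440 + 425.7 = 2865.7 km = 2.8657×10⁶ m.
Kepler's third law: T = 2π√(r³/μ) = 2π√((2.866×10⁶)³ / 2.203×10¹³).
r³/μ = 1.068×10⁶ s², so T = 2π × 1.034×10³ = 6.494×10³ s.
Converting: 6.494×10³ s ÷ 60.00 = 108.2 min.

T ≈ 108 min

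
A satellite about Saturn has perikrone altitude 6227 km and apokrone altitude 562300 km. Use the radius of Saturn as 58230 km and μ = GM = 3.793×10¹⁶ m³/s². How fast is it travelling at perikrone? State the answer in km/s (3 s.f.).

v ≈ 32.7 km/s

r_p = 58230 + 6227 = 64457 km = 6.4457×10⁷ m.
r_a = 58230 + 562300 = 620530 km = 6.2053×10⁸ m.
Semi-major axis a = (r_p + r_a)/2 = 3.4249×10⁵ km = 3.425×10⁸ m.
Vis-viva: v² = μ(2/r − 1/a) = 3.793×10¹⁶ × (3.103×10⁻⁸ − 2.920×10⁻⁹) = 1.066×10⁹ m²/s².
v = 32650 m/s = 32.65 km/s.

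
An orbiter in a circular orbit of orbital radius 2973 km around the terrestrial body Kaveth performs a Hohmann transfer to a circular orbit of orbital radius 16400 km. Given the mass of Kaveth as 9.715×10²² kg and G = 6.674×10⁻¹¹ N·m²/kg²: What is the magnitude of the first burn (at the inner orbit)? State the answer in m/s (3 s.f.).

μ = GM = 6.674×10⁻¹¹ × 9.715×10²² = 6.484×10¹² m³/s².
r₁ = 2973 km = 2.973×10⁶ m.
r₂ = 16400 km = 1.640×10⁷ m.
Transfer ellipse a_t = (r₁ + r₂)/2 = 9.686×10⁶ m.
At r₁: circular v_c1 = √(μ/r₁) = 1477 m/s; transfer-periapsis v_p = √[μ(2/r₁ − 1/a_t)] = 1922 m/s.
Δv₁ = v_p − v_c1 = 444.8 m/s.

Δv ≈ 445 m/s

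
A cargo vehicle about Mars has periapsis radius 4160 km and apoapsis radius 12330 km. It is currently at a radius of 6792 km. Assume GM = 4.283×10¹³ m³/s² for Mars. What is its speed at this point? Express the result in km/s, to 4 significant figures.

Semi-major axis a = (r_p + r_a)/2 = 8245.0 km = 8.245×10⁶ m.
Vis-viva: v² = μ(2/r − 1/a) = 4.283×10¹³ × (2.945×10⁻⁷ − 1.213×10⁻⁷) = 7.417×10⁶ m²/s².
v = 2723 m/s = 2.723 km/s.

v ≈ 2.723 km/s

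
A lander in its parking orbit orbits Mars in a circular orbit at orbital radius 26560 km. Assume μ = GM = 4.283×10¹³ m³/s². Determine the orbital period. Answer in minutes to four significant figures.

T ≈ 2190 minutes

r = 26560 km = 2.656×10⁷ m.
Kepler's third law: T = 2π√(r³/μ) = 2π√((2.656×10⁷)³ / 4.283×10¹³).
r³/μ = 4.375×10⁸ s², so T = 2π × 2.092×10⁴ = 1.314×10⁵ s.
Converting: 1.314×10⁵ s ÷ 60.00 = 2190 minutes.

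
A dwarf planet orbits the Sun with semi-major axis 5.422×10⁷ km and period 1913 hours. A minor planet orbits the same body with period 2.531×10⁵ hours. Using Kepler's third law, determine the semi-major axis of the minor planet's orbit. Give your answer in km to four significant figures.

Kepler's third law: a³ ∝ T², so a₂ = a₁ (T₂/T₁)^(2/3).
T₂/T₁ = 132.3, (T₂/T₁)^(2/3) = 25.96.
a₂ = 5.422×10⁷ × 25.96 = 1.408×10⁹ km.

a₂ ≈ 1.408×10⁹ km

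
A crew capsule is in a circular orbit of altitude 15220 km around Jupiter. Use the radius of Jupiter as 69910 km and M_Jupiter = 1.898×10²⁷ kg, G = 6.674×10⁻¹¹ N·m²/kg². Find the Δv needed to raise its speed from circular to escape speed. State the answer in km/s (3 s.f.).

μ = GM = 6.674×10⁻¹¹ × 1.898×10²⁷ = 1.267×10¹⁷ m³/s².
r = 69910 + 15220 = 85130 km = 8.5130×10⁷ m.
Circular speed v_c = √(μ/r) = 38570 m/s.
Escape speed v_esc = √(2μ/r) = √2 × v_c = 54550 m/s.
Δv = v_esc − v_c = 15980 m/s = 15.98 km/s.

Δv ≈ 16.0 km/s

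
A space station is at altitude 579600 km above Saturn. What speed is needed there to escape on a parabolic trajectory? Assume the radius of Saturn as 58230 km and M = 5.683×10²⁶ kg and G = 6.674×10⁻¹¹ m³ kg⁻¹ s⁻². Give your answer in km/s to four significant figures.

μ = GM = 6.674×10⁻¹¹ × 5.683×10²⁶ = 3.793×10¹⁶ m³/s².
r = 58230 + 579600 = 637830 km = 6.3783×10⁸ m.
Escape speed v_esc = √(2μ/r) = √(2 × 3.793×10¹⁶ / 6.378×10⁸) = √(1.189×10⁸) = 10910 m/s.
= 10.91 km/s.

v_esc ≈ 10.91 km/s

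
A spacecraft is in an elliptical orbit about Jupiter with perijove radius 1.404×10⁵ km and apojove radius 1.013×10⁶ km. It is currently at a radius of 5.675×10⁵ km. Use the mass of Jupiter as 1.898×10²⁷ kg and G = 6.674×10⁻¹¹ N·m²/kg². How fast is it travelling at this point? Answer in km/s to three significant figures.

μ = GM = 6.674×10⁻¹¹ × 1.898×10²⁷ = 1.267×10¹⁷ m³/s².
Semi-major axis a = (r_p + r_a)/2 = 5.7670×10⁵ km = 5.767×10⁸ m.
Vis-viva: v² = μ(2/r − 1/a) = 1.267×10¹⁷ × (3.524×10⁻⁹ − 1.734×10⁻⁹) = 2.268×10⁸ m²/s².
v = 15060 m/s = 15.06 km/s.

v ≈ 15.1 km/s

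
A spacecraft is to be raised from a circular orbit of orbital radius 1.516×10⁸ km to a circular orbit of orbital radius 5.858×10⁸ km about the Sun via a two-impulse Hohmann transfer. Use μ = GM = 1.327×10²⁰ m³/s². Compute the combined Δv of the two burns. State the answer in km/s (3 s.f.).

r₁ = 1.516×10⁸ km = 1.516×10¹¹ m.
r₂ = 5.858×10⁸ km = 5.858×10¹¹ m.
Transfer ellipse a_t = (r₁ + r₂)/2 = 3.687×10¹¹ m.
At r₁: circular v_c1 = √(μ/r₁) = 29590 m/s; transfer-perihelion v_p = √[μ(2/r₁ − 1/a_t)] = 37290 m/s.
Δv₁ = v_p − v_c1 = 7707 m/s.
At r₂: circular v_c2 = √(μ/r₂) = 15050 m/s; transfer-aphelion v_a = √[μ(2/r₂ − 1/a_t)] = 9651 m/s.
Δv₂ = v_c2 − v_a = 5400 m/s.
Total Δv = Δv₁ + Δv₂ = 13110 m/s = 13.11 km/s.

Δv_total ≈ 13.1 km/s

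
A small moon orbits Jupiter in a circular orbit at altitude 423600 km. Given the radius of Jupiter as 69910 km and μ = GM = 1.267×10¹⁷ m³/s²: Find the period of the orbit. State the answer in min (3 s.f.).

r = 69910 + 423600 = 493510 km = 4.9351×10⁸ m.
Kepler's third law: T = 2π√(r³/μ) = 2π√((4.935×10⁸)³ / 1.267×10¹⁷).
r³/μ = 9.487×10⁸ s², so T = 2π × 3.080×10⁴ = 1.935×10⁵ s.
Converting: 1.935×10⁵ s ÷ 60.00 = 3225 min.

T ≈ 3230 min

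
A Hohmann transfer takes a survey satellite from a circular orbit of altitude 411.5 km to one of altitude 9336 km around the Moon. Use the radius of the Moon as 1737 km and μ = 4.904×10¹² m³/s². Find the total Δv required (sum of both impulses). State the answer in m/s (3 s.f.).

Δv_total ≈ 731 m/s

r₁ = 1737 + 411.5 = 2148.5 km = 2.1485×10⁶ m.
r₂ = 1737 + 9336 = 11073 km = 1.1073×10⁷ m.
Transfer ellipse a_t = (r₁ + r₂)/2 = 6.611×10⁶ m.
At r₁: circular v_c1 = √(μ/r₁) = 1511 m/s; transfer-perilune v_p = √[μ(2/r₁ − 1/a_t)] = 1955 m/s.
Δv₁ = v_p − v_c1 = 444.5 m/s.
At r₂: circular v_c2 = √(μ/r₂) = 665.5 m/s; transfer-apolune v_a = √[μ(2/r₂ − 1/a_t)] = 379.4 m/s.
Δv₂ = v_c2 − v_a = 286.1 m/s.
Total Δv = Δv₁ + Δv₂ = 730.6 m/s.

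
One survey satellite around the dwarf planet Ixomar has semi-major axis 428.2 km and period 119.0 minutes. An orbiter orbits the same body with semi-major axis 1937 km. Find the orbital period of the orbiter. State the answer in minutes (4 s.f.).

T₂ ≈ 1145 minutes

Kepler's third law: T² ∝ a³, so T₂ = T₁ (a₂/a₁)^(3/2).
a₂/a₁ = 4.524, (a₂/a₁)^(3/2) = 9.621.
T₂ = 119.0 × 9.621 = 1145 minutes.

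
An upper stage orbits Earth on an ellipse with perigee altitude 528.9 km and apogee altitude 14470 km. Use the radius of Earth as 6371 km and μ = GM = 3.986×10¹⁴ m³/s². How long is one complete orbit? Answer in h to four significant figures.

T ≈ 4.516 h

r_p = 6371 + 528.9 = 6899.9 km = 6.8999×10⁶ m.
r_a = 6371 + 14470 = 20841 km = 2.0841×10⁷ m.
Semi-major axis a = (r_p + r_a)/2 = (6899.9 + 20841)/2 = 13870 km = 1.387×10⁷ m.
By Kepler's third law T = 2π√(a³/μ) = 2π × 2.587×10³ = 1.626×10⁴ s.
= 4.516 h.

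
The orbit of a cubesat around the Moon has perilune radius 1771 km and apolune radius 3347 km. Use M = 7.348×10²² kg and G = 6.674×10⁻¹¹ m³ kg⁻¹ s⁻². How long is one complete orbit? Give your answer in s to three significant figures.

T ≈ 11600 s

μ = GM = 6.674×10⁻¹¹ × 7.348×10²² = 4.904×10¹² m³/s².
Semi-major axis a = (r_p + r_a)/2 = (1771.0 + 3347.0)/2 = 2559.0 km = 2.559×10⁶ m.
By Kepler's third law T = 2π√(a³/μ) = 2π × 1.849×10³ = 1.161×10⁴ s.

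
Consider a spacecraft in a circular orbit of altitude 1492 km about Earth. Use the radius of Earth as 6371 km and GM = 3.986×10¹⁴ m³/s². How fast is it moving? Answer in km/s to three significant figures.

v ≈ 7.12 km/s

r = 6371 + 1492 = 7863.0 km = 7.8630×10⁶ m.
For a circular orbit v = √(μ/r) = √(3.986×10¹⁴ / 7.863×10⁶) = √(5.069×10⁷) = 7120 m/s.
That is 7.120 km/s.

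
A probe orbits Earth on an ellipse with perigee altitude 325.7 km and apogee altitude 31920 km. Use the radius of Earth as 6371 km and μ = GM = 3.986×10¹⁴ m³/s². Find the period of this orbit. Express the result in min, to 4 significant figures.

r_p = 6371 + 325.7 = 6696.7 km = 6.6967×10⁶ m.
r_a = 6371 + 31920 = 38291 km = 3.8291×10⁷ m.
Semi-major axis a = (r_p + r_a)/2 = (6696.7 + 38291)/2 = 22494 km = 2.249×10⁷ m.
By Kepler's third law T = 2π√(a³/μ) = 2π × 5.344×10³ = 3.357×10⁴ s.
= 559.6 min.

T ≈ 559.6 min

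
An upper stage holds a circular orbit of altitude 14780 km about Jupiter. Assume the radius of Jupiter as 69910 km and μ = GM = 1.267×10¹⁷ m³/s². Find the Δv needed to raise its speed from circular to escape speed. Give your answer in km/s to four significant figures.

Δv ≈ 16.02 km/s

r = 69910 + 14780 = 84690 km = 8.4690×10⁷ m.
Circular speed v_c = √(μ/r) = 38680 m/s.
Escape speed v_esc = √(2μ/r) = √2 × v_c = 54700 m/s.
Δv = v_esc − v_c = 16020 m/s = 16.02 km/s.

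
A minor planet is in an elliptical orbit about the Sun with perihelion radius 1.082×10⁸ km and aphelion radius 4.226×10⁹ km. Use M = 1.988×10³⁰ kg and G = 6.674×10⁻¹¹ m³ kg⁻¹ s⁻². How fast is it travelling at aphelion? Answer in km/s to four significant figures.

μ = GM = 6.674×10⁻¹¹ × 1.988×10³⁰ = 1.327×10²⁰ m³/s².
Semi-major axis a = (r_p + r_a)/2 = 2.1671×10⁹ km = 2.167×10¹² m.
Vis-viva: v² = μ(2/r − 1/a) = 1.327×10²⁰ × (4.733×10⁻¹³ − 4.614×10⁻¹³) = 1.568×10⁶ m²/s².
v = 1252 m/s = 1.252 km/s.

v ≈ 1.252 km/s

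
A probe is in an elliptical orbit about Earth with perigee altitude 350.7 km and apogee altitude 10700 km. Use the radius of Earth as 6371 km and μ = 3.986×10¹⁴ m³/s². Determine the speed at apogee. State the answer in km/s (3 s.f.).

v ≈ 3.63 km/s

r_p = 6371 + 350.7 = 6721.7 km = 6.7217×10⁶ m.
r_a = 6371 + 10700 = 17071 km = 1.7071×10⁷ m.
Semi-major axis a = (r_p + r_a)/2 = 11896 km = 1.190×10⁷ m.
Vis-viva: v² = μ(2/r − 1/a) = 3.986×10¹⁴ × (1.172×10⁻⁷ − 8.406×10⁻⁸) = 1.319×10⁷ m²/s².
v = 3632 m/s = 3.632 km/s.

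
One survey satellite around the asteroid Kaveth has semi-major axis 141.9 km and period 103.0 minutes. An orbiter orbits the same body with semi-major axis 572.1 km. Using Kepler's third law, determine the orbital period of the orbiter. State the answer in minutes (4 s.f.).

Kepler's third law: T² ∝ a³, so T₂ = T₁ (a₂/a₁)^(3/2).
a₂/a₁ = 4.032, (a₂/a₁)^(3/2) = 8.095.
T₂ = 103.0 × 8.095 = 833.8 minutes.

T₂ ≈ 833.8 minutes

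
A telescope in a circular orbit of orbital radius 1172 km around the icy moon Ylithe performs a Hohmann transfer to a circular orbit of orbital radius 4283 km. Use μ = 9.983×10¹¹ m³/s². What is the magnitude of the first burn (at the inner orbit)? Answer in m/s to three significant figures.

Δv ≈ 234 m/s

r₁ = 1172 km = 1.172×10⁶ m.
r₂ = 4283 km = 4.283×10⁶ m.
Transfer ellipse a_t = (r₁ + r₂)/2 = 2.728×10⁶ m.
At r₁: circular v_c1 = √(μ/r₁) = 922.9 m/s; transfer-periapsis v_p = √[μ(2/r₁ − 1/a_t)] = 1157 m/s.
Δv₁ = v_p − v_c1 = 233.6 m/s.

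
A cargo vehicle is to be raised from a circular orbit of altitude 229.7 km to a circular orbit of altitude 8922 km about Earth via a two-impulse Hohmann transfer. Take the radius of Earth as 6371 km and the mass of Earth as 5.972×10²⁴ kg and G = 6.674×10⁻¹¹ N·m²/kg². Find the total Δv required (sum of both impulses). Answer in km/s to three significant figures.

μ = GM = 6.674×10⁻¹¹ × 5.972×10²⁴ = 3.986×10¹⁴ m³/s².
r₁ = 6371 + 229.7 = 6600.7 km = 6.6007×10⁶ m.
r₂ = 6371 + 8922 = 15293 km = 1.5293×10⁷ m.
Transfer ellipse a_t = (r₁ + r₂)/2 = 1.095×10⁷ m.
At r₁: circular v_c1 = √(μ/r₁) = 7771 m/s; transfer-perigee v_p = √[μ(2/r₁ − 1/a_t)] = 9185 m/s.
Δv₁ = v_p − v_c1 = 1414 m/s.
At r₂: circular v_c2 = √(μ/r₂) = 5105 m/s; transfer-apogee v_a = √[μ(2/r₂ − 1/a_t)] = 3964 m/s.
Δv₂ = v_c2 − v_a = 1141 m/s.
Total Δv = Δv₁ + Δv₂ = 2555 m/s = 2.555 km/s.

Δv_total ≈ 2.55 km/s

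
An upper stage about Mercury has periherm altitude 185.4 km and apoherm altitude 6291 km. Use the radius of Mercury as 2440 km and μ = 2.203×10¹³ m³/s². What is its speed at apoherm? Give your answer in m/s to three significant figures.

v ≈ 1080 m/s

r_p = 2440 + 185.4 = 2625.4 km = 2.6254×10⁶ m.
r_a = 2440 + 6291 = 8731.0 km = 8.7310×10⁶ m.
Semi-major axis a = (r_p + r_a)/2 = 5678.2 km = 5.678×10⁶ m.
Vis-viva: v² = μ(2/r − 1/a) = 2.203×10¹³ × (2.291×10⁻⁷ − 1.761×10⁻⁷) = 1.167×10⁶ m²/s².
v = 1080 m/s.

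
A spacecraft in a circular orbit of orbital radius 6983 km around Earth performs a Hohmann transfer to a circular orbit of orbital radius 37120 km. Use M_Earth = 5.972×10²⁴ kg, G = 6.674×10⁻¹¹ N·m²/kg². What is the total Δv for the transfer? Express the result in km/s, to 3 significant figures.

μ = GM = 6.674×10⁻¹¹ × 5.972×10²⁴ = 3.986×10¹⁴ m³/s².
r₁ = 6983 km = 6.983×10⁶ m.
r₂ = 37120 km = 3.712×10⁷ m.
Transfer ellipse a_t = (r₁ + r₂)/2 = 2.205×10⁷ m.
At r₁: circular v_c1 = √(μ/r₁) = 7555 m/s; transfer-perigee v_p = √[μ(2/r₁ − 1/a_t)] = 9802 m/s.
Δv₁ = v_p − v_c1 = 2247 m/s.
At r₂: circular v_c2 = √(μ/r₂) = 3277 m/s; transfer-apogee v_a = √[μ(2/r₂ − 1/a_t)] = 1844 m/s.
Δv₂ = v_c2 − v_a = 1433 m/s.
Total Δv = Δv₁ + Δv₂ = 3680 m/s = 3.680 km/s.

Δv_total ≈ 3.68 km/s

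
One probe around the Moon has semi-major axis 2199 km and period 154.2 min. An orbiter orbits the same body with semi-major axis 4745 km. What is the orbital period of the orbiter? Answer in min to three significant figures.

T₂ ≈ 489 min

Kepler's third law: T² ∝ a³, so T₂ = T₁ (a₂/a₁)^(3/2).
a₂/a₁ = 2.158, (a₂/a₁)^(3/2) = 3.170.
T₂ = 154.2 × 3.170 = 488.8 min.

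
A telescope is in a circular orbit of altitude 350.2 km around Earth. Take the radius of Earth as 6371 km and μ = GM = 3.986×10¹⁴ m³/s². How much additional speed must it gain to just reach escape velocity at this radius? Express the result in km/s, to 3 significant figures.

r = 6371 + 350.2 = 6721.2 km = 6.7212×10⁶ m.
Circular speed v_c = √(μ/r) = 7701 m/s.
Escape speed v_esc = √(2μ/r) = √2 × v_c = 10890 m/s.
Δv = v_esc − v_c = 3190 m/s = 3.190 km/s.

Δv ≈ 3.19 km/s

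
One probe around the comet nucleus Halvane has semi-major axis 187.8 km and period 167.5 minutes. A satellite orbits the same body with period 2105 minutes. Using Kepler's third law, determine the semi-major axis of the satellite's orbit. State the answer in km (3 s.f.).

Kepler's third law: a³ ∝ T², so a₂ = a₁ (T₂/T₁)^(2/3).
T₂/T₁ = 12.57, (T₂/T₁)^(2/3) = 5.405.
a₂ = 187.8 × 5.405 = 1015 km.

a₂ ≈ 1020 km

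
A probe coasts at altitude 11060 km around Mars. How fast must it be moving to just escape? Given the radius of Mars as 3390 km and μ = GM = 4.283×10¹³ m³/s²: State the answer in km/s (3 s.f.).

r = 3390 + 11060 = 14450 km = 1.4450×10⁷ m.
Escape speed v_esc = √(2μ/r) = √(2 × 4.283×10¹³ / 1.445×10⁷) = √(5.928×10⁶) = 2435 m/s.
= 2.435 km/s.

v_esc ≈ 2.43 km/s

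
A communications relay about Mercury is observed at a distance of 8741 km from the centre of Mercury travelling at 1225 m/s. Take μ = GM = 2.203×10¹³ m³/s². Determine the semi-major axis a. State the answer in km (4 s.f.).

a ≈ 6223 km

r = 8.741×10⁶ m.
Specific orbital energy ε = v²/2 − μ/r = (1225)²/2 − 2.203×10¹³/8.741×10⁶ = -1.770×10⁶ J/kg.
Since ε = −μ/(2a), a = −μ/(2ε) = 6.223×10⁶ m = 6223.2 km.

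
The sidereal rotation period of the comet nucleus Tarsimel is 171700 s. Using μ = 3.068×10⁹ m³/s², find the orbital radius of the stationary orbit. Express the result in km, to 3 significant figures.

r_sync ≈ 1320 km

A synchronous orbit has period T, so by Kepler's third law a = (μT²/4π²)^(1/3).
μT²/4π² = 3.068×10⁹ × (1.717×10⁵)² / 39.48 = 2.291×10¹⁸ m³.
a = 1.318×10⁶ m = 1318.3 km.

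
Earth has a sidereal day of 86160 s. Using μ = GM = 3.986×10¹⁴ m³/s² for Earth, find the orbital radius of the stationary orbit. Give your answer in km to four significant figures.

A synchronous orbit has period T, so by Kepler's third law a = (μT²/4π²)^(1/3).
μT²/4π² = 3.986×10¹⁴ × (8.616×10⁴)² / 39.48 = 7.495×10²² m³.
a = 4.216×10⁷ m = 42163 km.

r_sync ≈ 42160 km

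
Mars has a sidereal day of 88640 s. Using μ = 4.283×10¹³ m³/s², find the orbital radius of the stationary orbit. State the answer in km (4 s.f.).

r_sync ≈ 20430 km

A synchronous orbit has period T, so by Kepler's third law a = (μT²/4π²)^(1/3).
μT²/4π² = 4.283×10¹³ × (8.864×10⁴)² / 39.48 = 8.524×10²¹ m³.
a = 2.043×10⁷ m = 20428 km.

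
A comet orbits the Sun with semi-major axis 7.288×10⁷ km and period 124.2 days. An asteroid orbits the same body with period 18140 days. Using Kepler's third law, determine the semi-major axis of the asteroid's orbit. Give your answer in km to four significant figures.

a₂ ≈ 2.021×10⁹ km

Kepler's third law: a³ ∝ T², so a₂ = a₁ (T₂/T₁)^(2/3).
T₂/T₁ = 146.1, (T₂/T₁)^(2/3) = 27.73.
a₂ = 7.288×10⁷ × 27.73 = 2.021×10⁹ km.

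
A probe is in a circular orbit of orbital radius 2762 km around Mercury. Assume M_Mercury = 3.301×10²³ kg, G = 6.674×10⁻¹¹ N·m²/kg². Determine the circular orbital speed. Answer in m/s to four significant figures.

μ = GM = 6.674×10⁻¹¹ × 3.301×10²³ = 2.203×10¹³ m³/s².
r = 2762 km = 2.762×10⁶ m.
For a circular orbit v = √(μ/r) = √(2.203×10¹³ / 2.762×10⁶) = √(7.976×10⁶) = 2824 m/s.

v ≈ 2824 m/s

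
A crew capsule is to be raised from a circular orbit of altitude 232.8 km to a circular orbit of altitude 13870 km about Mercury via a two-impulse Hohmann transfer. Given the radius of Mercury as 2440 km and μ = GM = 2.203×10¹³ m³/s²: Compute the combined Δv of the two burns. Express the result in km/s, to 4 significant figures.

r₁ = 2440 + 232.8 = 2672.8 km = 2.6728×10⁶ m.
r₂ = 2440 + 13870 = 16310 km = 1.6310×10⁷ m.
Transfer ellipse a_t = (r₁ + r₂)/2 = 9.491×10⁶ m.
At r₁: circular v_c1 = √(μ/r₁) = 2871 m/s; transfer-periherm v_p = √[μ(2/r₁ − 1/a_t)] = 3763 m/s.
Δv₁ = v_p − v_c1 = 892.5 m/s.
At r₂: circular v_c2 = √(μ/r₂) = 1162 m/s; transfer-apoherm v_a = √[μ(2/r₂ − 1/a_t)] = 616.7 m/s.
Δv₂ = v_c2 − v_a = 545.5 m/s.
Total Δv = Δv₁ + Δv₂ = 1438 m/s = 1.438 km/s.

Δv_total ≈ 1.438 km/s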